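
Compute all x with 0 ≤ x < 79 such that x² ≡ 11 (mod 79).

13, 66

Since 79 ≡ 3 (mod 4), a square root of 11 is 11^((79+1)/4) = 11^20 mod 79.
Repeated squaring: 11^2≡42, 11^4≡26, 11^8≡44, 11^16≡40 (mod 79).
11^20 = 11^(16+4) ≡ 13 (mod 79).
Check: 13² = 169 ≡ 11 (mod 79). The two roots are 13 and 66.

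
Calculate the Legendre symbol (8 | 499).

-1

Pull out 2^3: since 499 ≡ 3 (mod 8), (2/499) = -1, so (2/499)^3 = -1.
Reached (1/499) = 1. Collecting the sign flips along the way, the symbol is -1.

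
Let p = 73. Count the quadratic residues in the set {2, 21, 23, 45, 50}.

3

(2/73) = +1 → QR.
(21/73) = -1 → non-residue.
(23/73) = +1 → QR.
(45/73) = -1 → non-residue.
(50/73) = +1 → QR.
Total quadratic residues among the 5: 3.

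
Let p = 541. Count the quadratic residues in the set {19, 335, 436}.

2

(19/541) = +1 → QR.
(335/541) = -1 → non-residue.
(436/541) = +1 → QR.
Total quadratic residues among the 3: 2.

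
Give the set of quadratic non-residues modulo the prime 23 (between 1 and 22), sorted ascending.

Square k = 1,…,11 (k and 23−k give the same square):
1²=1, 2²=4, 3²=9, 4²=16, 5²≡2, 6²≡13, 7²≡3, 8²≡18, 9²≡12, 10²≡8, 11²≡6 (mod 23).
The residues are {1, 2, 3, 4, 6, 8, 9, 12, 13, 16, 18}; the non-residues are the remaining 11 nonzero classes.

5, 7, 10, 11, 14, 15, 17, 19, 20, 21, 22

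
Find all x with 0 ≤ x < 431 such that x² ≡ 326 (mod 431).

77, 354

Since 431 ≡ 3 (mod 4), a square root of 326 is 326^((431+1)/4) = 326^108 mod 431.
Repeated squaring: 326^2≡250, 326^4≡5, 326^8≡25, 326^16≡194, 326^32≡139, 326^64≡357 (mod 431).
326^108 = 326^(64+32+8+4) ≡ 354 (mod 431).
Check: 354² = 125316 ≡ 326 (mod 431). The two roots are 77 and 354.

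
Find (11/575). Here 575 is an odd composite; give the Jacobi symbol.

-1

Reciprocity: 11 ≡ 3 and 575 ≡ 3 (mod 4), so (11/575) = −(575/11).
Reduce top mod 11: now compute (3/11).
Reciprocity: 3 ≡ 3 and 11 ≡ 3 (mod 4), so (3/11) = −(11/3).
Reduce top mod 3: now compute (2/3).
Pull out 2: since 3 ≡ 3 (mod 8), (2/3) = -1.
Reached (1/3) = 1. Collecting the sign flips along the way, the symbol is -1.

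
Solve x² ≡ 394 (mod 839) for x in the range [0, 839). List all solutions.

Since 839 ≡ 3 (mod 4), a square root of 394 is 394^((839+1)/4) = 394^210 mod 839.
Repeated squaring: 394^2≡21, 394^4≡441, 394^8≡672, 394^16≡202, 394^32≡532, 394^64≡281, 394^128≡95 (mod 839).
394^210 = 394^(128+64+16+2) ≡ 360 (mod 839).
Check: 360² = 129600 ≡ 394 (mod 839). The two roots are 360 and 479.

360, 479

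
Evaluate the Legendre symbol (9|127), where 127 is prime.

1

Euler's criterion: (9/127) ≡ 9^63 (mod 127).
9^2 ≡ 81 (mod 127)
9^4 ≡ 84 (mod 127)
9^8 ≡ 71 (mod 127)
9^16 ≡ 88 (mod 127)
9^32 ≡ 124 (mod 127)
9^63 = 9^(32+16+8+4+2+1) ≡ 1 (mod 127).
Result is 1, so (9/127) = 1.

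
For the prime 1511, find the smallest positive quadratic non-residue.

(2/1511) = +1, so 2 is a residue.
(3/1511) = +1, so 3 is a residue.
(4/1511) = +1, so 4 is a residue.
(5/1511) = +1, so 5 is a residue.
(6/1511) = +1, so 6 is a residue.
(7/1511) = +1, so 7 is a residue.
(8/1511) = +1, so 8 is a residue.
(9/1511) = +1, so 9 is a residue.
(10/1511) = +1, so 10 is a residue.
(11/1511) = −1, so 11 is the smallest positive non-residue mod 1511.

11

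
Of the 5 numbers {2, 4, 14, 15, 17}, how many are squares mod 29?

(2/29) = -1 → non-residue.
(4/29) = +1 → QR.
(14/29) = -1 → non-residue.
(15/29) = -1 → non-residue.
(17/29) = -1 → non-residue.
Total quadratic residues among the 5: 1.

1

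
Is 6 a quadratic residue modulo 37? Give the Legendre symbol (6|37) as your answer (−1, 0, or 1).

-1

Pull out 2: since 37 ≡ 5 (mod 8), (2/37) = -1.
Reciprocity: 3 ≡ 3 and 37 ≡ 1 (mod 4), so (3/37) = +(37/3).
Reduce top mod 3: now compute (1/3).
Reached (1/3) = 1. Collecting the sign flips along the way, the symbol is -1.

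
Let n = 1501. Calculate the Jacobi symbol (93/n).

Reciprocity: 93 ≡ 1 and 1501 ≡ 1 (mod 4), so (93/1501) = +(1501/93).
Reduce top mod 93: now compute (13/93).
Reciprocity: 13 ≡ 1 and 93 ≡ 1 (mod 4), so (13/93) = +(93/13).
Reduce top mod 13: now compute (2/13).
Pull out 2: since 13 ≡ 5 (mod 8), (2/13) = -1.
Reached (1/13) = 1. Collecting the sign flips along the way, the symbol is -1.

-1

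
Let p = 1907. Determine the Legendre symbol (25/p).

1

Reciprocity: 25 ≡ 1 and 1907 ≡ 3 (mod 4), so (25/1907) = +(1907/25).
Reduce top mod 25: now compute (7/25).
Reciprocity: 7 ≡ 3 and 25 ≡ 1 (mod 4), so (7/25) = +(25/7).
Reduce top mod 7: now compute (4/7).
Pull out 2^2: since 7 ≡ 7 (mod 8), (2/7) = +1, so (2/7)^2 = +1.
Reached (1/7) = 1. Collecting the sign flips along the way, the symbol is +1.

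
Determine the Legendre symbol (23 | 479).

Reciprocity: 23 ≡ 3 and 479 ≡ 3 (mod 4), so (23/479) = −(479/23).
Reduce top mod 23: now compute (19/23).
Reciprocity: 19 ≡ 3 and 23 ≡ 3 (mod 4), so (19/23) = −(23/19).
Reduce top mod 19: now compute (4/19).
Pull out 2^2: since 19 ≡ 3 (mod 8), (2/19) = -1, so (2/19)^2 = +1.
Reached (1/19) = 1. Collecting the sign flips along the way, the symbol is +1.

1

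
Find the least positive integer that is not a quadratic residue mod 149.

2

(2/149) = −1, so 2 is the smallest positive non-residue mod 149.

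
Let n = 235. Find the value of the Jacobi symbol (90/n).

0

Pull out 2: since 235 ≡ 3 (mod 8), (2/235) = -1.
Reciprocity: 45 ≡ 1 and 235 ≡ 3 (mod 4), so (45/235) = +(235/45).
Reduce top mod 45: now compute (10/45).
Pull out 2: since 45 ≡ 5 (mod 8), (2/45) = -1.
Reciprocity: 5 ≡ 1 and 45 ≡ 1 (mod 4), so (5/45) = +(45/5).
Reduce top mod 5: now compute (0/5).
Top reduces to 0: gcd > 1, so the symbol is 0.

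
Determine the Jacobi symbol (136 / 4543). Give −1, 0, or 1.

Pull out 2^3: since 4543 ≡ 7 (mod 8), (2/4543) = +1, so (2/4543)^3 = +1.
Reciprocity: 17 ≡ 1 and 4543 ≡ 3 (mod 4), so (17/4543) = +(4543/17).
Reduce top mod 17: now compute (4/17).
Pull out 2^2: since 17 ≡ 1 (mod 8), (2/17) = +1, so (2/17)^2 = +1.
Reached (1/17) = 1. Collecting the sign flips along the way, the symbol is +1.

1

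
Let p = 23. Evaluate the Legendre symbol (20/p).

Pull out 2^2: since 23 ≡ 7 (mod 8), (2/23) = +1, so (2/23)^2 = +1.
Reciprocity: 5 ≡ 1 and 23 ≡ 3 (mod 4), so (5/23) = +(23/5).
Reduce top mod 5: now compute (3/5).
Reciprocity: 3 ≡ 3 and 5 ≡ 1 (mod 4), so (3/5) = +(5/3).
Reduce top mod 3: now compute (2/3).
Pull out 2: since 3 ≡ 3 (mod 8), (2/3) = -1.
Reached (1/3) = 1. Collecting the sign flips along the way, the symbol is -1.

-1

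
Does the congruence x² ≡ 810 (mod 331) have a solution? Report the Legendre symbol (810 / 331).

First reduce: 810 ≡ 148 (mod 331).
Pull out 2^2: since 331 ≡ 3 (mod 8), (2/331) = -1, so (2/331)^2 = +1.
Reciprocity: 37 ≡ 1 and 331 ≡ 3 (mod 4), so (37/331) = +(331/37).
Reduce top mod 37: now compute (35/37).
Reciprocity: 35 ≡ 3 and 37 ≡ 1 (mod 4), so (35/37) = +(37/35).
Reduce top mod 35: now compute (2/35).
Pull out 2: since 35 ≡ 3 (mod 8), (2/35) = -1.
Reached (1/35) = 1. Collecting the sign flips along the way, the symbol is -1.

-1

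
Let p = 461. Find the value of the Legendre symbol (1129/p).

First reduce: 1129 ≡ 207 (mod 461).
Reciprocity: 207 ≡ 3 and 461 ≡ 1 (mod 4), so (207/461) = +(461/207).
Reduce top mod 207: now compute (47/207).
Reciprocity: 47 ≡ 3 and 207 ≡ 3 (mod 4), so (47/207) = −(207/47).
Reduce top mod 47: now compute (19/47).
Reciprocity: 19 ≡ 3 and 47 ≡ 3 (mod 4), so (19/47) = −(47/19).
Reduce top mod 19: now compute (9/19).
Reciprocity: 9 ≡ 1 and 19 ≡ 3 (mod 4), so (9/19) = +(19/9).
Reduce top mod 9: now compute (1/9).
Reached (1/9) = 1. Collecting the sign flips along the way, the symbol is +1.

1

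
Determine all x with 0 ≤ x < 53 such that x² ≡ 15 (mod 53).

11, 42

53 ≡ 1 (mod 4), so we find a root by search.
Trying successive values, 11² = 121 ≡ 15 (mod 53). The other root is 53 − 11 = 42.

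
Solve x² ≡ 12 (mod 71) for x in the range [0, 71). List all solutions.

15, 56

Since 71 ≡ 3 (mod 4), a square root of 12 is 12^((71+1)/4) = 12^18 mod 71.
Repeated squaring: 12^2≡2, 12^4≡4, 12^8≡16, 12^16≡43 (mod 71).
12^18 = 12^(16+2) ≡ 15 (mod 71).
Check: 15² = 225 ≡ 12 (mod 71). The two roots are 15 and 56.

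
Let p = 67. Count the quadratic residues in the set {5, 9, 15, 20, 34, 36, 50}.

3

(5/67) = -1 → non-residue.
(9/67) = +1 → QR.
(15/67) = +1 → QR.
(20/67) = -1 → non-residue.
(34/67) = -1 → non-residue.
(36/67) = +1 → QR.
(50/67) = -1 → non-residue.
Total quadratic residues among the 7: 3.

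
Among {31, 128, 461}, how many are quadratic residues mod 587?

2

(31/587) = +1 → QR.
(128/587) = -1 → non-residue.
(461/587) = +1 → QR.
Total quadratic residues among the 3: 2.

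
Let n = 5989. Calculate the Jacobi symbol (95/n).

1

Reciprocity: 95 ≡ 3 and 5989 ≡ 1 (mod 4), so (95/5989) = +(5989/95).
Reduce top mod 95: now compute (4/95).
Pull out 2^2: since 95 ≡ 7 (mod 8), (2/95) = +1, so (2/95)^2 = +1.
Reached (1/95) = 1. Collecting the sign flips along the way, the symbol is +1.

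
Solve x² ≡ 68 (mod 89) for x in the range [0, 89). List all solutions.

89 ≡ 1 (mod 4), so we find a root by search.
Trying successive values, 35² = 1225 ≡ 68 (mod 89). The other root is 89 − 35 = 54.

35, 54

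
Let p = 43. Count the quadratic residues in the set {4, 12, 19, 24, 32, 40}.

3

(4/43) = +1 → QR.
(12/43) = -1 → non-residue.
(19/43) = -1 → non-residue.
(24/43) = +1 → QR.
(32/43) = -1 → non-residue.
(40/43) = +1 → QR.
Total quadratic residues among the 6: 3.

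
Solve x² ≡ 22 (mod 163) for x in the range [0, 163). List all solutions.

48, 115

Since 163 ≡ 3 (mod 4), a square root of 22 is 22^((163+1)/4) = 22^41 mod 163.
Repeated squaring: 22^2≡158, 22^4≡25, 22^8≡136, 22^16≡77, 22^32≡61 (mod 163).
22^41 = 22^(32+8+1) ≡ 115 (mod 163).
Check: 115² = 13225 ≡ 22 (mod 163). The two roots are 48 and 115.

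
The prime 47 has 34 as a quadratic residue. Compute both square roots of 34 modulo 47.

9, 38

Since 47 ≡ 3 (mod 4), a square root of 34 is 34^((47+1)/4) = 34^12 mod 47.
Repeated squaring: 34^2≡28, 34^4≡32, 34^8≡37 (mod 47).
34^12 = 34^(8+4) ≡ 9 (mod 47).
Check: 9² = 81 ≡ 34 (mod 47). The two roots are 9 and 38.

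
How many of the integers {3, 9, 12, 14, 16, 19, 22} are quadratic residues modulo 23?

(3/23) = +1 → QR.
(9/23) = +1 → QR.
(12/23) = +1 → QR.
(14/23) = -1 → non-residue.
(16/23) = +1 → QR.
(19/23) = -1 → non-residue.
(22/23) = -1 → non-residue.
Total quadratic residues among the 7: 4.

4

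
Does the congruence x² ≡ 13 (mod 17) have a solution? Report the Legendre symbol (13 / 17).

1

Reciprocity: 13 ≡ 1 and 17 ≡ 1 (mod 4), so (13/17) = +(17/13).
Reduce top mod 13: now compute (4/13).
Pull out 2^2: since 13 ≡ 5 (mod 8), (2/13) = -1, so (2/13)^2 = +1.
Reached (1/13) = 1. Collecting the sign flips along the way, the symbol is +1.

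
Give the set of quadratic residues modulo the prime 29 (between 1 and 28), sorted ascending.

Square k = 1,…,14 (k and 29−k give the same square):
1²=1, 2²=4, 3²=9, 4²=16, 5²=25, 6²≡7, 7²≡20, 8²≡6, 9²≡23, 10²≡13, 11²≡5, 12²≡28, 13²≡24, 14²≡22 (mod 29).
So the quadratic residues mod 29 are {1, 4, 5, 6, 7, 9, 13, 16, 20, 22, 23, 24, 25, 28}.

1, 4, 5, 6, 7, 9, 13, 16, 20, 22, 23, 24, 25, 28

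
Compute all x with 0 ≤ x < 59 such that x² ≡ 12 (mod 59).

22, 37

Since 59 ≡ 3 (mod 4), a square root of 12 is 12^((59+1)/4) = 12^15 mod 59.
Repeated squaring: 12^2≡26, 12^4≡27, 12^8≡21 (mod 59).
12^15 = 12^(8+4+2+1) ≡ 22 (mod 59).
Check: 22² = 484 ≡ 12 (mod 59). The two roots are 22 and 37.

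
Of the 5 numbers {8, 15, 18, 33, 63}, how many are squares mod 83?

2

(8/83) = -1 → non-residue.
(15/83) = -1 → non-residue.
(18/83) = -1 → non-residue.
(33/83) = +1 → QR.
(63/83) = +1 → QR.
Total quadratic residues among the 5: 2.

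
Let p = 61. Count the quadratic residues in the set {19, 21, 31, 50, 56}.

(19/61) = +1 → QR.
(21/61) = -1 → non-residue.
(31/61) = -1 → non-residue.
(50/61) = -1 → non-residue.
(56/61) = +1 → QR.
Total quadratic residues among the 5: 2.

2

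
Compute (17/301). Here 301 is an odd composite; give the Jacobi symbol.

-1

Reciprocity: 17 ≡ 1 and 301 ≡ 1 (mod 4), so (17/301) = +(301/17).
Reduce top mod 17: now compute (12/17).
Pull out 2^2: since 17 ≡ 1 (mod 8), (2/17) = +1, so (2/17)^2 = +1.
Reciprocity: 3 ≡ 3 and 17 ≡ 1 (mod 4), so (3/17) = +(17/3).
Reduce top mod 3: now compute (2/3).
Pull out 2: since 3 ≡ 3 (mod 8), (2/3) = -1.
Reached (1/3) = 1. Collecting the sign flips along the way, the symbol is -1.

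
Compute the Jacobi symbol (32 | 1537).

Pull out 2^5: since 1537 ≡ 1 (mod 8), (2/1537) = +1, so (2/1537)^5 = +1.
Reached (1/1537) = 1. Collecting the sign flips along the way, the symbol is +1.

1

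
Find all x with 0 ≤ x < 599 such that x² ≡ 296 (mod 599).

67, 532

Since 599 ≡ 3 (mod 4), a square root of 296 is 296^((599+1)/4) = 296^150 mod 599.
Repeated squaring: 296^2≡162, 296^4≡487, 296^8≡564, 296^16≡27, 296^32≡130, 296^64≡128, 296^128≡211 (mod 599).
296^150 = 296^(128+16+4+2) ≡ 67 (mod 599).
Check: 67² = 4489 ≡ 296 (mod 599). The two roots are 67 and 532.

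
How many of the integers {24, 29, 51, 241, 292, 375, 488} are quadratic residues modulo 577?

2

(24/577) = +1 → QR.
(29/577) = -1 → non-residue.
(51/577) = +1 → QR.
(241/577) = -1 → non-residue.
(292/577) = -1 → non-residue.
(375/577) = -1 → non-residue.
(488/577) = -1 → non-residue.
Total quadratic residues among the 7: 2.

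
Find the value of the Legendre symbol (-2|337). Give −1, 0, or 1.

1

Euler's criterion: (-2/337) ≡ 335^168 (mod 337).
335^2 ≡ 4 (mod 337)
335^4 ≡ 16 (mod 337)
335^8 ≡ 256 (mod 337)
335^16 ≡ 158 (mod 337)
335^32 ≡ 26 (mod 337)
335^64 ≡ 2 (mod 337)
335^128 ≡ 4 (mod 337)
335^168 = 335^(128+32+8) ≡ 1 (mod 337).
Result is 1, so (-2/337) = 1.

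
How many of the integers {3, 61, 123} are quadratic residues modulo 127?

1

(3/127) = -1 → non-residue.
(61/127) = +1 → QR.
(123/127) = -1 → non-residue.
Total quadratic residues among the 3: 1.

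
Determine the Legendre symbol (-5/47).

Euler's criterion: (-5/47) ≡ 42^23 (mod 47).
42^2 ≡ 25 (mod 47)
42^4 ≡ 14 (mod 47)
42^8 ≡ 8 (mod 47)
42^16 ≡ 17 (mod 47)
42^23 = 42^(16+4+2+1) ≡ 1 (mod 47).
Result is 1, so (-5/47) = 1.

1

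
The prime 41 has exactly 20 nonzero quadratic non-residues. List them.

Square k = 1,…,20 (k and 41−k give the same square):
1²=1, 2²=4, 3²=9, 4²=16, 5²=25, 6²=36, 7²≡8, 8²≡23, 9²≡40, 10²≡18, 11²≡39, 12²≡21, 13²≡5, 14²≡32, 15²≡20, 16²≡10, 17²≡2, 18²≡37, 19²≡33, 20²≡31 (mod 41).
The residues are {1, 2, 4, 5, 8, 9, 10, 16, 18, 20, 21, 23, 25, 31, 32, 33, 36, 37, 39, 40}; the non-residues are the remaining 20 nonzero classes.

3,6,7,11,12,13,14,15,17,19,22,24,26,27,28,29,30,34,35,38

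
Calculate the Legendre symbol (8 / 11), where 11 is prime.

-1

Pull out 2^3: since 11 ≡ 3 (mod 8), (2/11) = -1, so (2/11)^3 = -1.
Reached (1/11) = 1. Collecting the sign flips along the way, the symbol is -1.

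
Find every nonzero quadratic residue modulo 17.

1 2 4 8 9 13 15 16

Square k = 1,…,8 (k and 17−k give the same square):
1²=1, 2²=4, 3²=9, 4²=16, 5²≡8, 6²≡2, 7²≡15, 8²≡13 (mod 17).
So the quadratic residues mod 17 are {1, 2, 4, 8, 9, 13, 15, 16}.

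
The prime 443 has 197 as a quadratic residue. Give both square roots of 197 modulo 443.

Since 443 ≡ 3 (mod 4), a square root of 197 is 197^((443+1)/4) = 197^111 mod 443.
Repeated squaring: 197^2≡268, 197^4≡58, 197^8≡263, 197^16≡61, 197^32≡177, 197^64≡319 (mod 443).
197^111 = 197^(64+32+8+4+2+1) ≡ 148 (mod 443).
Check: 148² = 21904 ≡ 197 (mod 443). The two roots are 148 and 295.

148, 295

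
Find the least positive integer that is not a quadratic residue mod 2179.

2

(2/2179) = −1, so 2 is the smallest positive non-residue mod 2179.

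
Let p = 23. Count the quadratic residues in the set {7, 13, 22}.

1

(7/23) = -1 → non-residue.
(13/23) = +1 → QR.
(22/23) = -1 → non-residue.
Total quadratic residues among the 3: 1.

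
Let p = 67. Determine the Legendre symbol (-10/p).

Euler's criterion: (-10/67) ≡ 57^33 (mod 67).
57^2 ≡ 33 (mod 67)
57^4 ≡ 17 (mod 67)
57^8 ≡ 21 (mod 67)
57^16 ≡ 39 (mod 67)
57^32 ≡ 47 (mod 67)
57^33 = 57^(32+1) ≡ 66 (mod 67).
Result is 66 ≡ −1, so (-10/67) = −1.

-1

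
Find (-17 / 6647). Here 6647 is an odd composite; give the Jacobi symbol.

0

First reduce: -17 ≡ 6630 (mod 6647).
Pull out 2: since 6647 ≡ 7 (mod 8), (2/6647) = +1.
Reciprocity: 3315 ≡ 3 and 6647 ≡ 3 (mod 4), so (3315/6647) = −(6647/3315).
Reduce top mod 3315: now compute (17/3315).
Reciprocity: 17 ≡ 1 and 3315 ≡ 3 (mod 4), so (17/3315) = +(3315/17).
Reduce top mod 17: now compute (0/17).
Top reduces to 0: gcd > 1, so the symbol is 0.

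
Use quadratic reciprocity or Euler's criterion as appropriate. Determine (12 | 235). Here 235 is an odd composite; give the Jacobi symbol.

-1

Pull out 2^2: since 235 ≡ 3 (mod 8), (2/235) = -1, so (2/235)^2 = +1.
Reciprocity: 3 ≡ 3 and 235 ≡ 3 (mod 4), so (3/235) = −(235/3).
Reduce top mod 3: now compute (1/3).
Reached (1/3) = 1. Collecting the sign flips along the way, the symbol is -1.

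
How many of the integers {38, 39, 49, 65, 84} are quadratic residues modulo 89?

3

(38/89) = -1 → non-residue.
(39/89) = +1 → QR.
(49/89) = +1 → QR.
(65/89) = -1 → non-residue.
(84/89) = +1 → QR.
Total quadratic residues among the 5: 3.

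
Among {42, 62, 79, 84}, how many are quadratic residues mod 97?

2

(42/97) = -1 → non-residue.
(62/97) = +1 → QR.
(79/97) = +1 → QR.
(84/97) = -1 → non-residue.
Total quadratic residues among the 4: 2.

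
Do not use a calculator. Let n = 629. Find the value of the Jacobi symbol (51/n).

Reciprocity: 51 ≡ 3 and 629 ≡ 1 (mod 4), so (51/629) = +(629/51).
Reduce top mod 51: now compute (17/51).
Reciprocity: 17 ≡ 1 and 51 ≡ 3 (mod 4), so (17/51) = +(51/17).
Reduce top mod 17: now compute (0/17).
Top reduces to 0: gcd > 1, so the symbol is 0.

0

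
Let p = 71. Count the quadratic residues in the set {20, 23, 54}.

2

(20/71) = +1 → QR.
(23/71) = -1 → non-residue.
(54/71) = +1 → QR.
Total quadratic residues among the 3: 2.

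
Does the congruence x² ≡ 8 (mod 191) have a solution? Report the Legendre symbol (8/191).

Pull out 2^3: since 191 ≡ 7 (mod 8), (2/191) = +1, so (2/191)^3 = +1.
Reached (1/191) = 1. Collecting the sign flips along the way, the symbol is +1.

1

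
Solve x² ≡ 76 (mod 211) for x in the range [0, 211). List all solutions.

42, 169

Since 211 ≡ 3 (mod 4), a square root of 76 is 76^((211+1)/4) = 76^53 mod 211.
Repeated squaring: 76^2≡79, 76^4≡122, 76^8≡114, 76^16≡125, 76^32≡11 (mod 211).
76^53 = 76^(32+16+4+1) ≡ 169 (mod 211).
Check: 169² = 28561 ≡ 76 (mod 211). The two roots are 42 and 169.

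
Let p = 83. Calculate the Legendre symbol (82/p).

Pull out 2: since 83 ≡ 3 (mod 8), (2/83) = -1.
Reciprocity: 41 ≡ 1 and 83 ≡ 3 (mod 4), so (41/83) = +(83/41).
Reduce top mod 41: now compute (1/41).
Reached (1/41) = 1. Collecting the sign flips along the way, the symbol is -1.

-1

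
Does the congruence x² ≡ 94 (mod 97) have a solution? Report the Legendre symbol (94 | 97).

Pull out 2: since 97 ≡ 1 (mod 8), (2/97) = +1.
Reciprocity: 47 ≡ 3 and 97 ≡ 1 (mod 4), so (47/97) = +(97/47).
Reduce top mod 47: now compute (3/47).
Reciprocity: 3 ≡ 3 and 47 ≡ 3 (mod 4), so (3/47) = −(47/3).
Reduce top mod 3: now compute (2/3).
Pull out 2: since 3 ≡ 3 (mod 8), (2/3) = -1.
Reached (1/3) = 1. Collecting the sign flips along the way, the symbol is +1.

1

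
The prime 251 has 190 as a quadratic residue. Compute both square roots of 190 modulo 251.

21, 230

Since 251 ≡ 3 (mod 4), a square root of 190 is 190^((251+1)/4) = 190^63 mod 251.
Repeated squaring: 190^2≡207, 190^4≡179, 190^8≡164, 190^16≡39, 190^32≡15 (mod 251).
190^63 = 190^(32+16+8+4+2+1) ≡ 21 (mod 251).
Check: 21² = 441 ≡ 190 (mod 251). The two roots are 21 and 230.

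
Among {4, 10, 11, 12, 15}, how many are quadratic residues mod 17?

2

(4/17) = +1 → QR.
(10/17) = -1 → non-residue.
(11/17) = -1 → non-residue.
(12/17) = -1 → non-residue.
(15/17) = +1 → QR.
Total quadratic residues among the 5: 2.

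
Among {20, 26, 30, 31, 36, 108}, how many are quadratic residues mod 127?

4

(20/127) = -1 → non-residue.
(26/127) = +1 → QR.
(30/127) = +1 → QR.
(31/127) = +1 → QR.
(36/127) = +1 → QR.
(108/127) = -1 → non-residue.
Total quadratic residues among the 6: 4.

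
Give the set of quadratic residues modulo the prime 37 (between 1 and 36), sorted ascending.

Square k = 1,…,18 (k and 37−k give the same square):
1²=1, 2²=4, 3²=9, 4²=16, 5²=25, 6²=36, 7²≡12, 8²≡27, 9²≡7, 10²≡26, 11²≡10, 12²≡33, 13²≡21, 14²≡11, 15²≡3, 16²≡34, 17²≡30, 18²≡28 (mod 37).
So the quadratic residues mod 37 are {1, 3, 4, 7, 9, 10, 11, 12, 16, 21, 25, 26, 27, 28, 30, 33, 34, 36}.

1 3 4 7 9 10 11 12 16 21 25 26 27 28 30 33 34 36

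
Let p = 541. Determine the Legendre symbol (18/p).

Euler's criterion: (18/541) ≡ 18^270 (mod 541).
18^2 ≡ 324 (mod 541)
18^4 ≡ 22 (mod 541)
18^8 ≡ 484 (mod 541)
18^16 ≡ 3 (mod 541)
18^32 ≡ 9 (mod 541)
18^64 ≡ 81 (mod 541)
18^128 ≡ 69 (mod 541)
18^256 ≡ 433 (mod 541)
18^270 = 18^(256+8+4+2) ≡ 540 (mod 541).
Result is 540 ≡ −1, so (18/541) = −1.

-1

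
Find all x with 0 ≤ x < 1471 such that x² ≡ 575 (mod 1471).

Since 1471 ≡ 3 (mod 4), a square root of 575 is 575^((1471+1)/4) = 575^368 mod 1471.
Repeated squaring: 575^2≡1121, 575^4≡407, 575^8≡897, 575^16≡1443, 575^32≡784, 575^64≡1249, 575^128≡741, 575^256≡398 (mod 1471).
575^368 = 575^(256+64+32+16) ≡ 920 (mod 1471).
Check: 920² = 846400 ≡ 575 (mod 1471). The two roots are 551 and 920.

551, 920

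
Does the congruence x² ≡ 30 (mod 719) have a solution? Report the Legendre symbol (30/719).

Pull out 2: since 719 ≡ 7 (mod 8), (2/719) = +1.
Reciprocity: 15 ≡ 3 and 719 ≡ 3 (mod 4), so (15/719) = −(719/15).
Reduce top mod 15: now compute (14/15).
Pull out 2: since 15 ≡ 7 (mod 8), (2/15) = +1.
Reciprocity: 7 ≡ 3 and 15 ≡ 3 (mod 4), so (7/15) = −(15/7).
Reduce top mod 7: now compute (1/7).
Reached (1/7) = 1. Collecting the sign flips along the way, the symbol is +1.

1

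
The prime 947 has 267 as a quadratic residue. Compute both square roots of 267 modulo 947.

Since 947 ≡ 3 (mod 4), a square root of 267 is 267^((947+1)/4) = 267^237 mod 947.
Repeated squaring: 267^2≡264, 267^4≡565, 267^8≡86, 267^16≡767, 267^32≡202, 267^64≡83, 267^128≡260 (mod 947).
267^237 = 267^(128+64+32+8+4+1) ≡ 479 (mod 947).
Check: 479² = 229441 ≡ 267 (mod 947). The two roots are 468 and 479.

468, 479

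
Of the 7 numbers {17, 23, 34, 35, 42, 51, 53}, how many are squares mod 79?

3

(17/79) = -1 → non-residue.
(23/79) = +1 → QR.
(34/79) = -1 → non-residue.
(35/79) = -1 → non-residue.
(42/79) = +1 → QR.
(51/79) = +1 → QR.
(53/79) = -1 → non-residue.
Total quadratic residues among the 7: 3.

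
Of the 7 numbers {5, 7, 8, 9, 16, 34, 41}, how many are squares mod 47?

5

(5/47) = -1 → non-residue.
(7/47) = +1 → QR.
(8/47) = +1 → QR.
(9/47) = +1 → QR.
(16/47) = +1 → QR.
(34/47) = +1 → QR.
(41/47) = -1 → non-residue.
Total quadratic residues among the 7: 5.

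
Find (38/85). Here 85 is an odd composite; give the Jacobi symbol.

Pull out 2: since 85 ≡ 5 (mod 8), (2/85) = -1.
Reciprocity: 19 ≡ 3 and 85 ≡ 1 (mod 4), so (19/85) = +(85/19).
Reduce top mod 19: now compute (9/19).
Reciprocity: 9 ≡ 1 and 19 ≡ 3 (mod 4), so (9/19) = +(19/9).
Reduce top mod 9: now compute (1/9).
Reached (1/9) = 1. Collecting the sign flips along the way, the symbol is -1.

-1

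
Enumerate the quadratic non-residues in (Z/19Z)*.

Square k = 1,…,9 (k and 19−k give the same square):
1²=1, 2²=4, 3²=9, 4²=16, 5²≡6, 6²≡17, 7²≡11, 8²≡7, 9²≡5 (mod 19).
The residues are {1, 4, 5, 6, 7, 9, 11, 16, 17}; the non-residues are the remaining 9 nonzero classes.

2,3,8,10,12,13,14,15,18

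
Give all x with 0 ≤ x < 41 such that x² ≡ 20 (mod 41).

41 ≡ 1 (mod 4), so we find a root by search.
Trying successive values, 15² = 225 ≡ 20 (mod 41). The other root is 41 − 15 = 26.

15, 26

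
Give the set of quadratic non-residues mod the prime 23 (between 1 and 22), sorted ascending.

Square k = 1,…,11 (k and 23−k give the same square):
1²=1, 2²=4, 3²=9, 4²=16, 5²≡2, 6²≡13, 7²≡3, 8²≡18, 9²≡12, 10²≡8, 11²≡6 (mod 23).
The residues are {1, 2, 3, 4, 6, 8, 9, 12, 13, 16, 18}; the non-residues are the remaining 11 nonzero classes.

5,7,10,11,14,15,17,19,20,21,22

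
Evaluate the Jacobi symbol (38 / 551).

Pull out 2: since 551 ≡ 7 (mod 8), (2/551) = +1.
Reciprocity: 19 ≡ 3 and 551 ≡ 3 (mod 4), so (19/551) = −(551/19).
Reduce top mod 19: now compute (0/19).
Top reduces to 0: gcd > 1, so the symbol is 0.

0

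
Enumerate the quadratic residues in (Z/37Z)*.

Square k = 1,…,18 (k and 37−k give the same square):
1²=1, 2²=4, 3²=9, 4²=16, 5²=25, 6²=36, 7²≡12, 8²≡27, 9²≡7, 10²≡26, 11²≡10, 12²≡33, 13²≡21, 14²≡11, 15²≡3, 16²≡34, 17²≡30, 18²≡28 (mod 37).
So the quadratic residues mod 37 are {1, 3, 4, 7, 9, 10, 11, 12, 16, 21, 25, 26, 27, 28, 30, 33, 34, 36}.

1,3,4,7,9,10,11,12,16,21,25,26,27,28,30,33,34,36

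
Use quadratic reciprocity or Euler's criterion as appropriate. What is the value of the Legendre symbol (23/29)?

Euler's criterion: (23/29) ≡ 23^14 (mod 29).
23^2 ≡ 7 (mod 29)
23^4 ≡ 20 (mod 29)
23^8 ≡ 23 (mod 29)
23^14 = 23^(8+4+2) ≡ 1 (mod 29).
Result is 1, so (23/29) = 1.

1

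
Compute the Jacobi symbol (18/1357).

Pull out 2: since 1357 ≡ 5 (mod 8), (2/1357) = -1.
Reciprocity: 9 ≡ 1 and 1357 ≡ 1 (mod 4), so (9/1357) = +(1357/9).
Reduce top mod 9: now compute (7/9).
Reciprocity: 7 ≡ 3 and 9 ≡ 1 (mod 4), so (7/9) = +(9/7).
Reduce top mod 7: now compute (2/7).
Pull out 2: since 7 ≡ 7 (mod 8), (2/7) = +1.
Reached (1/7) = 1. Collecting the sign flips along the way, the symbol is -1.

-1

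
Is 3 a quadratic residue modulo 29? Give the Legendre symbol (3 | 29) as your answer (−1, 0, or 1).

Reciprocity: 3 ≡ 3 and 29 ≡ 1 (mod 4), so (3/29) = +(29/3).
Reduce top mod 3: now compute (2/3).
Pull out 2: since 3 ≡ 3 (mod 8), (2/3) = -1.
Reached (1/3) = 1. Collecting the sign flips along the way, the symbol is -1.

-1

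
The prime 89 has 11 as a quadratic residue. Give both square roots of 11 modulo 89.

89 ≡ 1 (mod 4), so we find a root by search.
Trying successive values, 10² = 100 ≡ 11 (mod 89). The other root is 89 − 10 = 79.

10, 79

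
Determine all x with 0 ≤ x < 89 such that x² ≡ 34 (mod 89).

89 ≡ 1 (mod 4), so we find a root by search.
Trying successive values, 37² = 1369 ≡ 34 (mod 89). The other root is 89 − 37 = 52.

37, 52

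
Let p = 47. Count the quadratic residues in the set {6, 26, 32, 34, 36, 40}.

(6/47) = +1 → QR.
(26/47) = -1 → non-residue.
(32/47) = +1 → QR.
(34/47) = +1 → QR.
(36/47) = +1 → QR.
(40/47) = -1 → non-residue.
Total quadratic residues among the 6: 4.

4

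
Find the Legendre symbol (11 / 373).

-1

Euler's criterion: (11/373) ≡ 11^186 (mod 373).
11^2 ≡ 121 (mod 373)
11^4 ≡ 94 (mod 373)
11^8 ≡ 257 (mod 373)
11^16 ≡ 28 (mod 373)
11^32 ≡ 38 (mod 373)
11^64 ≡ 325 (mod 373)
11^128 ≡ 66 (mod 373)
11^186 = 11^(128+32+16+8+2) ≡ 372 (mod 373).
Result is 372 ≡ −1, so (11/373) = −1.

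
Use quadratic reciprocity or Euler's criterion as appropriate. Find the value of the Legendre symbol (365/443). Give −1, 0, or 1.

1

Reciprocity: 365 ≡ 1 and 443 ≡ 3 (mod 4), so (365/443) = +(443/365).
Reduce top mod 365: now compute (78/365).
Pull out 2: since 365 ≡ 5 (mod 8), (2/365) = -1.
Reciprocity: 39 ≡ 3 and 365 ≡ 1 (mod 4), so (39/365) = +(365/39).
Reduce top mod 39: now compute (14/39).
Pull out 2: since 39 ≡ 7 (mod 8), (2/39) = +1.
Reciprocity: 7 ≡ 3 and 39 ≡ 3 (mod 4), so (7/39) = −(39/7).
Reduce top mod 7: now compute (4/7).
Pull out 2^2: since 7 ≡ 7 (mod 8), (2/7) = +1, so (2/7)^2 = +1.
Reached (1/7) = 1. Collecting the sign flips along the way, the symbol is +1.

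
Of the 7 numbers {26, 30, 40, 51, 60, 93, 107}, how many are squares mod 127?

4

(26/127) = +1 → QR.
(30/127) = +1 → QR.
(40/127) = -1 → non-residue.
(51/127) = -1 → non-residue.
(60/127) = +1 → QR.
(93/127) = -1 → non-residue.
(107/127) = +1 → QR.
Total quadratic residues among the 7: 4.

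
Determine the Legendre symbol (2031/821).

-1

First reduce: 2031 ≡ 389 (mod 821).
Reciprocity: 389 ≡ 1 and 821 ≡ 1 (mod 4), so (389/821) = +(821/389).
Reduce top mod 389: now compute (43/389).
Reciprocity: 43 ≡ 3 and 389 ≡ 1 (mod 4), so (43/389) = +(389/43).
Reduce top mod 43: now compute (2/43).
Pull out 2: since 43 ≡ 3 (mod 8), (2/43) = -1.
Reached (1/43) = 1. Collecting the sign flips along the way, the symbol is -1.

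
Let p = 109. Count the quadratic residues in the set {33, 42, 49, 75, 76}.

(33/109) = -1 → non-residue.
(42/109) = -1 → non-residue.
(49/109) = +1 → QR.
(75/109) = +1 → QR.
(76/109) = -1 → non-residue.
Total quadratic residues among the 5: 2.

2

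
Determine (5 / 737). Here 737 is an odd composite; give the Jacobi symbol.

Reciprocity: 5 ≡ 1 and 737 ≡ 1 (mod 4), so (5/737) = +(737/5).
Reduce top mod 5: now compute (2/5).
Pull out 2: since 5 ≡ 5 (mod 8), (2/5) = -1.
Reached (1/5) = 1. Collecting the sign flips along the way, the symbol is -1.

-1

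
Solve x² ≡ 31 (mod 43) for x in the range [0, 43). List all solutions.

Since 43 ≡ 3 (mod 4), a square root of 31 is 31^((43+1)/4) = 31^11 mod 43.
Repeated squaring: 31^2≡15, 31^4≡10, 31^8≡14 (mod 43).
31^11 = 31^(8+2+1) ≡ 17 (mod 43).
Check: 17² = 289 ≡ 31 (mod 43). The two roots are 17 and 26.

17, 26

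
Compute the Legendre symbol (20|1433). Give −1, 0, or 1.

Pull out 2^2: since 1433 ≡ 1 (mod 8), (2/1433) = +1, so (2/1433)^2 = +1.
Reciprocity: 5 ≡ 1 and 1433 ≡ 1 (mod 4), so (5/1433) = +(1433/5).
Reduce top mod 5: now compute (3/5).
Reciprocity: 3 ≡ 3 and 5 ≡ 1 (mod 4), so (3/5) = +(5/3).
Reduce top mod 3: now compute (2/3).
Pull out 2: since 3 ≡ 3 (mod 8), (2/3) = -1.
Reached (1/3) = 1. Collecting the sign flips along the way, the symbol is -1.

-1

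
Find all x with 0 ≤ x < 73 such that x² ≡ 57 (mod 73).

35, 38

73 ≡ 1 (mod 4), so we find a root by search.
Trying successive values, 35² = 1225 ≡ 57 (mod 73). The other root is 73 − 35 = 38.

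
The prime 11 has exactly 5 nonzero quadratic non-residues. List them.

Square k = 1,…,5 (k and 11−k give the same square):
1²=1, 2²=4, 3²=9, 4²≡5, 5²≡3 (mod 11).
The residues are {1, 3, 4, 5, 9}; the non-residues are the remaining 5 nonzero classes.

2, 6, 7, 8, 10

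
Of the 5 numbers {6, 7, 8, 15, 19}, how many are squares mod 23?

2

(6/23) = +1 → QR.
(7/23) = -1 → non-residue.
(8/23) = +1 → QR.
(15/23) = -1 → non-residue.
(19/23) = -1 → non-residue.
Total quadratic residues among the 5: 2.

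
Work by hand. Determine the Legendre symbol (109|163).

-1

Reciprocity: 109 ≡ 1 and 163 ≡ 3 (mod 4), so (109/163) = +(163/109).
Reduce top mod 109: now compute (54/109).
Pull out 2: since 109 ≡ 5 (mod 8), (2/109) = -1.
Reciprocity: 27 ≡ 3 and 109 ≡ 1 (mod 4), so (27/109) = +(109/27).
Reduce top mod 27: now compute (1/27).
Reached (1/27) = 1. Collecting the sign flips along the way, the symbol is -1.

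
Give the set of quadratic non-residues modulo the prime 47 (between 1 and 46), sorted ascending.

Square k = 1,…,23 (k and 47−k give the same square):
1²=1, 2²=4, 3²=9, 4²=16, 5²=25, 6²=36, 7²≡2, 8²≡17, 9²≡34, 10²≡6, 11²≡27, 12²≡3, 13²≡28, 14²≡8, 15²≡37, 16²≡21, 17²≡7, 18²≡42, 19²≡32, 20²≡24, 21²≡18, 22²≡14, 23²≡12 (mod 47).
The residues are {1, 2, 3, 4, 6, 7, 8, 9, 12, 14, 16, 17, 18, 21, 24, 25, 27, 28, 32, 34, 36, 37, 42}; the non-residues are the remaining 23 nonzero classes.

5 10 11 13 15 19 20 22 23 26 29 30 31 33 35 38 39 40 41 43 44 45 46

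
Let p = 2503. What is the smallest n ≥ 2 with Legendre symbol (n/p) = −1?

(2/2503) = +1, so 2 is a residue.
(3/2503) = −1, so 3 is the smallest positive non-residue mod 2503.

3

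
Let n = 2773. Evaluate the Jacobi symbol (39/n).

Reciprocity: 39 ≡ 3 and 2773 ≡ 1 (mod 4), so (39/2773) = +(2773/39).
Reduce top mod 39: now compute (4/39).
Pull out 2^2: since 39 ≡ 7 (mod 8), (2/39) = +1, so (2/39)^2 = +1.
Reached (1/39) = 1. Collecting the sign flips along the way, the symbol is +1.

1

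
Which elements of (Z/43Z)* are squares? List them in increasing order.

Square k = 1,…,21 (k and 43−k give the same square):
1²=1, 2²=4, 3²=9, 4²=16, 5²=25, 6²=36, 7²≡6, 8²≡21, 9²≡38, 10²≡14, 11²≡35, 12²≡15, 13²≡40, 14²≡24, 15²≡10, 16²≡41, 17²≡31, 18²≡23, 19²≡17, 20²≡13, 21²≡11 (mod 43).
So the quadratic residues mod 43 are {1, 4, 6, 9, 10, 11, 13, 14, 15, 16, 17, 21, 23, 24, 25, 31, 35, 36, 38, 40, 41}.

1 4 6 9 10 11 13 14 15 16 17 21 23 24 25 31 35 36 38 40 41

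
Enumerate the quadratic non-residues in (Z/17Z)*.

Square k = 1,…,8 (k and 17−k give the same square):
1²=1, 2²=4, 3²=9, 4²=16, 5²≡8, 6²≡2, 7²≡15, 8²≡13 (mod 17).
The residues are {1, 2, 4, 8, 9, 13, 15, 16}; the non-residues are the remaining 8 nonzero classes.

3, 5, 6, 7, 10, 11, 12, 14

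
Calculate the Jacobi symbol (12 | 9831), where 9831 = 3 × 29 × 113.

0

Pull out 2^2: since 9831 ≡ 7 (mod 8), (2/9831) = +1, so (2/9831)^2 = +1.
Reciprocity: 3 ≡ 3 and 9831 ≡ 3 (mod 4), so (3/9831) = −(9831/3).
Reduce top mod 3: now compute (0/3).
Top reduces to 0: gcd > 1, so the symbol is 0.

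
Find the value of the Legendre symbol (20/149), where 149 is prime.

Euler's criterion: (20/149) ≡ 20^74 (mod 149).
20^2 ≡ 102 (mod 149)
20^4 ≡ 123 (mod 149)
20^8 ≡ 80 (mod 149)
20^16 ≡ 142 (mod 149)
20^32 ≡ 49 (mod 149)
20^64 ≡ 17 (mod 149)
20^74 = 20^(64+8+2) ≡ 1 (mod 149).
Result is 1, so (20/149) = 1.

1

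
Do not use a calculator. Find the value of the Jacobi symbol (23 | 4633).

-1

Reciprocity: 23 ≡ 3 and 4633 ≡ 1 (mod 4), so (23/4633) = +(4633/23).
Reduce top mod 23: now compute (10/23).
Pull out 2: since 23 ≡ 7 (mod 8), (2/23) = +1.
Reciprocity: 5 ≡ 1 and 23 ≡ 3 (mod 4), so (5/23) = +(23/5).
Reduce top mod 5: now compute (3/5).
Reciprocity: 3 ≡ 3 and 5 ≡ 1 (mod 4), so (3/5) = +(5/3).
Reduce top mod 3: now compute (2/3).
Pull out 2: since 3 ≡ 3 (mod 8), (2/3) = -1.
Reached (1/3) = 1. Collecting the sign flips along the way, the symbol is -1.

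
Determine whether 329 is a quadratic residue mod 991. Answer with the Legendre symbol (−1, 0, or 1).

1

Reciprocity: 329 ≡ 1 and 991 ≡ 3 (mod 4), so (329/991) = +(991/329).
Reduce top mod 329: now compute (4/329).
Pull out 2^2: since 329 ≡ 1 (mod 8), (2/329) = +1, so (2/329)^2 = +1.
Reached (1/329) = 1. Collecting the sign flips along the way, the symbol is +1.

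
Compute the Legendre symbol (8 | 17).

Pull out 2^3: since 17 ≡ 1 (mod 8), (2/17) = +1, so (2/17)^3 = +1.
Reached (1/17) = 1. Collecting the sign flips along the way, the symbol is +1.

1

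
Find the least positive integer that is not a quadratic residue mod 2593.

5

(2/2593) = +1, so 2 is a residue.
(3/2593) = +1, so 3 is a residue.
(4/2593) = +1, so 4 is a residue.
(5/2593) = −1, so 5 is the smallest positive non-residue mod 2593.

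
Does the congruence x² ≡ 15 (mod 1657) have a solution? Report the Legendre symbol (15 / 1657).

-1

Reciprocity: 15 ≡ 3 and 1657 ≡ 1 (mod 4), so (15/1657) = +(1657/15).
Reduce top mod 15: now compute (7/15).
Reciprocity: 7 ≡ 3 and 15 ≡ 3 (mod 4), so (7/15) = −(15/7).
Reduce top mod 7: now compute (1/7).
Reached (1/7) = 1. Collecting the sign flips along the way, the symbol is -1.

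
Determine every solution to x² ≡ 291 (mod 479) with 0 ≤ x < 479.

214, 265

Since 479 ≡ 3 (mod 4), a square root of 291 is 291^((479+1)/4) = 291^120 mod 479.
Repeated squaring: 291^2≡377, 291^4≡345, 291^8≡233, 291^16≡162, 291^32≡378, 291^64≡142 (mod 479).
291^120 = 291^(64+32+16+8) ≡ 214 (mod 479).
Check: 214² = 45796 ≡ 291 (mod 479). The two roots are 214 and 265.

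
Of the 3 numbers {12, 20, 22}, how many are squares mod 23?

1

(12/23) = +1 → QR.
(20/23) = -1 → non-residue.
(22/23) = -1 → non-residue.
Total quadratic residues among the 3: 1.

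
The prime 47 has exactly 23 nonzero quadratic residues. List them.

Square k = 1,…,23 (k and 47−k give the same square):
1²=1, 2²=4, 3²=9, 4²=16, 5²=25, 6²=36, 7²≡2, 8²≡17, 9²≡34, 10²≡6, 11²≡27, 12²≡3, 13²≡28, 14²≡8, 15²≡37, 16²≡21, 17²≡7, 18²≡42, 19²≡32, 20²≡24, 21²≡18, 22²≡14, 23²≡12 (mod 47).
So the quadratic residues mod 47 are {1, 2, 3, 4, 6, 7, 8, 9, 12, 14, 16, 17, 18, 21, 24, 25, 27, 28, 32, 34, 36, 37, 42}.

1,2,3,4,6,7,8,9,12,14,16,17,18,21,24,25,27,28,32,34,36,37,42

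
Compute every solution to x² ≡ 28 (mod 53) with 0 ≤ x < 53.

53 ≡ 1 (mod 4), so we find a root by search.
Trying successive values, 9² = 81 ≡ 28 (mod 53). The other root is 53 − 9 = 44.

9, 44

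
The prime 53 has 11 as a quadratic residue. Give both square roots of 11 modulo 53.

53 ≡ 1 (mod 4), so we find a root by search.
Trying successive values, 8² = 64 ≡ 11 (mod 53). The other root is 53 − 8 = 45.

8, 45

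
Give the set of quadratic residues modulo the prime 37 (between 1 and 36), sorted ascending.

Square k = 1,…,18 (k and 37−k give the same square):
1²=1, 2²=4, 3²=9, 4²=16, 5²=25, 6²=36, 7²≡12, 8²≡27, 9²≡7, 10²≡26, 11²≡10, 12²≡33, 13²≡21, 14²≡11, 15²≡3, 16²≡34, 17²≡30, 18²≡28 (mod 37).
So the quadratic residues mod 37 are {1, 3, 4, 7, 9, 10, 11, 12, 16, 21, 25, 26, 27, 28, 30, 33, 34, 36}.

1, 3, 4, 7, 9, 10, 11, 12, 16, 21, 25, 26, 27, 28, 30, 33, 34, 36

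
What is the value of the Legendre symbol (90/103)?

Euler's criterion: (90/103) ≡ 90^51 (mod 103).
90^2 ≡ 66 (mod 103)
90^4 ≡ 30 (mod 103)
90^8 ≡ 76 (mod 103)
90^16 ≡ 8 (mod 103)
90^32 ≡ 64 (mod 103)
90^51 = 90^(32+16+2+1) ≡ 102 (mod 103).
Result is 102 ≡ −1, so (90/103) = −1.

-1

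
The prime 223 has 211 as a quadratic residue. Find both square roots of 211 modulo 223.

Since 223 ≡ 3 (mod 4), a square root of 211 is 211^((223+1)/4) = 211^56 mod 223.
Repeated squaring: 211^2≡144, 211^4≡220, 211^8≡9, 211^16≡81, 211^32≡94 (mod 223).
211^56 = 211^(32+16+8) ≡ 65 (mod 223).
Check: 65² = 4225 ≡ 211 (mod 223). The two roots are 65 and 158.

65, 158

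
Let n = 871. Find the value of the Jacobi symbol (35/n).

1

Reciprocity: 35 ≡ 3 and 871 ≡ 3 (mod 4), so (35/871) = −(871/35).
Reduce top mod 35: now compute (31/35).
Reciprocity: 31 ≡ 3 and 35 ≡ 3 (mod 4), so (31/35) = −(35/31).
Reduce top mod 31: now compute (4/31).
Pull out 2^2: since 31 ≡ 7 (mod 8), (2/31) = +1, so (2/31)^2 = +1.
Reached (1/31) = 1. Collecting the sign flips along the way, the symbol is +1.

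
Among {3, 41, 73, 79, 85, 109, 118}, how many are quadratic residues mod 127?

3

(3/127) = -1 → non-residue.
(41/127) = +1 → QR.
(73/127) = +1 → QR.
(79/127) = +1 → QR.
(85/127) = -1 → non-residue.
(109/127) = -1 → non-residue.
(118/127) = -1 → non-residue.
Total quadratic residues among the 7: 3.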